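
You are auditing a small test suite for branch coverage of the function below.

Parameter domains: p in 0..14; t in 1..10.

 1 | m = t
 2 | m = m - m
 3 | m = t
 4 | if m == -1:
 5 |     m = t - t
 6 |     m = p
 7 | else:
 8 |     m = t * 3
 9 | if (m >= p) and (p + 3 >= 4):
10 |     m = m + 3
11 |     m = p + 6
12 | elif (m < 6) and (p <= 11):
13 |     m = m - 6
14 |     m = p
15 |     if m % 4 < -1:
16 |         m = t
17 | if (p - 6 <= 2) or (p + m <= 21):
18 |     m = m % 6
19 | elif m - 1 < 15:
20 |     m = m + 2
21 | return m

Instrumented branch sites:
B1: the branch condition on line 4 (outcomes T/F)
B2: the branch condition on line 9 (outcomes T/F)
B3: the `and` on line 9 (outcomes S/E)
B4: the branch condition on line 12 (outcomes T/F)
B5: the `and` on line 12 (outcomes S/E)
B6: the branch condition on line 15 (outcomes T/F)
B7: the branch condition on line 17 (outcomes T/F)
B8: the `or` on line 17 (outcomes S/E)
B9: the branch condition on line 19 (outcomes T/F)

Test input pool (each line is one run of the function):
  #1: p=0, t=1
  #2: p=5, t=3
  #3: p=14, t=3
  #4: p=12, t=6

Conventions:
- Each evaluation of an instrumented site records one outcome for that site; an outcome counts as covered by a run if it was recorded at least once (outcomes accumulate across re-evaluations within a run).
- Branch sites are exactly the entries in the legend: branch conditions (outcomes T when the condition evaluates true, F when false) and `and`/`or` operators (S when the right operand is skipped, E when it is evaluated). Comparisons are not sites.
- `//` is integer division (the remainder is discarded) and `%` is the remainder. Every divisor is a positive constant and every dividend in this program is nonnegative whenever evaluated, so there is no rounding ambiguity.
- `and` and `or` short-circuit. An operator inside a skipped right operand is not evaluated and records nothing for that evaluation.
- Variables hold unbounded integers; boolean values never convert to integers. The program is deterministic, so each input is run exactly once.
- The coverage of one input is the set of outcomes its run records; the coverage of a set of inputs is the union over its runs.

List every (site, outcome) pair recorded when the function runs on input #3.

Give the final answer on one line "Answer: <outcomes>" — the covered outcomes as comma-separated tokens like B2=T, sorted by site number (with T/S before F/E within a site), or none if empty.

Tracing the run of input #3 (p=14, t=3):
  B1->F, B3->S, B2->F, B5->S, B4->F, B8->E, B7->F, B9->T
collecting distinct outcomes: B1=F, B2=F, B3=S, B4=F, B5=S, B7=F, B8=E, B9=T

Answer: B1=F, B2=F, B3=S, B4=F, B5=S, B7=F, B8=E, B9=T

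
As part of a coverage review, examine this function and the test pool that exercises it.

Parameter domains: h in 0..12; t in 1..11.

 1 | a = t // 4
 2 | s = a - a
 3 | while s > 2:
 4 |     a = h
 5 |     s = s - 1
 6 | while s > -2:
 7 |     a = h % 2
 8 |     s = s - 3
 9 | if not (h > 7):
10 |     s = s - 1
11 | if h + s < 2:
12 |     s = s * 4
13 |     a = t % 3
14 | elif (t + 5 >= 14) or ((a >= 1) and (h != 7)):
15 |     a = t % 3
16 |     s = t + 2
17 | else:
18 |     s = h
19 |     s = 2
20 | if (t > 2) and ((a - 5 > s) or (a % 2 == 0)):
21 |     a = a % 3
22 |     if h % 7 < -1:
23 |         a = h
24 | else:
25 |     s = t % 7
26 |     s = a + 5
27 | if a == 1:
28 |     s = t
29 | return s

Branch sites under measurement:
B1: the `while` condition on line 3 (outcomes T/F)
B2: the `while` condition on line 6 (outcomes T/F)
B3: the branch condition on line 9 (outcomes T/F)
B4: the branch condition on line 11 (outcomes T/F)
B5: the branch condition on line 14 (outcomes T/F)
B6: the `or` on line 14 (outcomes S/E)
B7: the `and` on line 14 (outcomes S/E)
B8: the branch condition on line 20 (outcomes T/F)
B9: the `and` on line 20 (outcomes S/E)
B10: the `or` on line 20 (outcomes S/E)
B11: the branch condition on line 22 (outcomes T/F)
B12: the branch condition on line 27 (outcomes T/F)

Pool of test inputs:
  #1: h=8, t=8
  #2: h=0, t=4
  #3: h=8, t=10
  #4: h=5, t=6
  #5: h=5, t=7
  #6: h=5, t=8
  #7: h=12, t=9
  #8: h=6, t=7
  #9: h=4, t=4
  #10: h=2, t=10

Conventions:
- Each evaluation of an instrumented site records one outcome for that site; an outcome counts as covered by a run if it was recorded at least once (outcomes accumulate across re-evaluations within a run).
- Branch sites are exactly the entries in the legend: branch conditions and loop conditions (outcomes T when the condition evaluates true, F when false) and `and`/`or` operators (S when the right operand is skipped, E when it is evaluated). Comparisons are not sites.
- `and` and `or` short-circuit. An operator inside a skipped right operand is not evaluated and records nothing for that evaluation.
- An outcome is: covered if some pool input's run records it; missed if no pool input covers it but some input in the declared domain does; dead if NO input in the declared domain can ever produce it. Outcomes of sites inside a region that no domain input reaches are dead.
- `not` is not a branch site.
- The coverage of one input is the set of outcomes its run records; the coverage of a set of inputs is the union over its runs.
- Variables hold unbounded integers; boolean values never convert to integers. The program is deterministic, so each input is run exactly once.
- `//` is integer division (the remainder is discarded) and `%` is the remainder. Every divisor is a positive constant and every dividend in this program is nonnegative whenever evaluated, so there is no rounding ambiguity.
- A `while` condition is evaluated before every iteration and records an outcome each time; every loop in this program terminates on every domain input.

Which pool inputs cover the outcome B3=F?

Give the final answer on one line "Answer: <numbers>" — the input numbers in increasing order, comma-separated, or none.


input #1 (h=8, t=8): records B3=F
input #2 (h=0, t=4): does not record B3=F
input #3 (h=8, t=10): records B3=F
input #4 (h=5, t=6): does not record B3=F
input #5 (h=5, t=7): does not record B3=F
input #6 (h=5, t=8): does not record B3=F
input #7 (h=12, t=9): records B3=F
input #8 (h=6, t=7): does not record B3=F
input #9 (h=4, t=4): does not record B3=F
input #10 (h=2, t=10): does not record B3=F
Answer: 1, 3, 7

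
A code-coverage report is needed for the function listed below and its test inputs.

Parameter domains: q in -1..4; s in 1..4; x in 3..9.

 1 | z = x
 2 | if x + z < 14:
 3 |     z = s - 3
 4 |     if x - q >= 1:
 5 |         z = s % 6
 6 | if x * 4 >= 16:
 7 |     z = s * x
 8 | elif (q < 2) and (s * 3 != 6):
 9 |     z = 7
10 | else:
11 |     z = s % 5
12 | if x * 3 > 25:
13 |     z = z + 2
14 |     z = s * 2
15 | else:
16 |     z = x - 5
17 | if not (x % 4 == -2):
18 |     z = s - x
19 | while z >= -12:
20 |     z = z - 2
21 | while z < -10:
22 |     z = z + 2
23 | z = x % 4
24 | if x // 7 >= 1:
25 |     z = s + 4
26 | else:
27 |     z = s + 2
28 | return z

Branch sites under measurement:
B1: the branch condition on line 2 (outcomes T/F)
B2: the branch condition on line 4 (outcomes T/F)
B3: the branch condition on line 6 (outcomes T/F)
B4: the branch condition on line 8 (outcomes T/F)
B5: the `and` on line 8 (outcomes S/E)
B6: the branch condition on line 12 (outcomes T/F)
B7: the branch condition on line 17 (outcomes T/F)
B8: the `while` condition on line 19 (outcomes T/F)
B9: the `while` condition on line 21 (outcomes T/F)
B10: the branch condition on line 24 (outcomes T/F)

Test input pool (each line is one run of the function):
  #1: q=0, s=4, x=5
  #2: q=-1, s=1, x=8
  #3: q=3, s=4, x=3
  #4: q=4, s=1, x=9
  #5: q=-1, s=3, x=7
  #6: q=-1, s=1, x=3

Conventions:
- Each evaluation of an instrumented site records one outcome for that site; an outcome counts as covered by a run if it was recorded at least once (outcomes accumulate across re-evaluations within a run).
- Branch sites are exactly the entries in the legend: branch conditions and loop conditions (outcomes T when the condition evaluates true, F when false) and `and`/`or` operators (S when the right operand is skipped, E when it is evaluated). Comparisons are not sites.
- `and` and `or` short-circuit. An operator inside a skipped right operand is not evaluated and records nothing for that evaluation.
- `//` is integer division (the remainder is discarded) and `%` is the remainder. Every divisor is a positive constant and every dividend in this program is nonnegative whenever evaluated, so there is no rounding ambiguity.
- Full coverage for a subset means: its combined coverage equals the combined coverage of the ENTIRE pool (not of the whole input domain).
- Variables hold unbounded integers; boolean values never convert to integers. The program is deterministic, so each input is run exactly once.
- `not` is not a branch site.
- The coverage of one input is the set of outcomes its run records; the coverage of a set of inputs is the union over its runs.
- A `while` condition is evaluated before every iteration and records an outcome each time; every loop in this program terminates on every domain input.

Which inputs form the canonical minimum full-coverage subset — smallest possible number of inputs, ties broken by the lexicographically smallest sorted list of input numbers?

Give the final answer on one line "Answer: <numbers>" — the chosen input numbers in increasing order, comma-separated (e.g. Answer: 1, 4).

#1 (q=0, s=4, x=5) -> covered: B1=T, B2=T, B3=T, B6=F, B7=T, B8=T, B8=F, B9=T, B9=F, B10=F
#2 (q=-1, s=1, x=8) -> covered: B1=F, B3=T, B6=F, B7=T, B8=T, B8=F, B9=T, B9=F, B10=T
#3 (q=3, s=4, x=3) -> covered: B1=T, B2=F, B3=F, B4=F, B5=S, B6=F, B7=T, B8=T, B8=F, B9=T, B9=F, B10=F
#4 (q=4, s=1, x=9) -> covered: B1=F, B3=T, B6=T, B7=T, B8=T, B8=F, B9=T, B9=F, B10=T
#5 (q=-1, s=3, x=7) -> covered: B1=F, B3=T, B6=F, B7=T, B8=T, B8=F, B9=T, B9=F, B10=T
#6 (q=-1, s=1, x=3) -> covered: B1=T, B2=T, B3=F, B4=T, B5=E, B6=F, B7=T, B8=T, B8=F, B9=T, B9=F, B10=F
union over all inputs: B1=T, B1=F, B2=T, B2=F, B3=T, B3=F, B4=T, B4=F, B5=S, B5=E, B6=T, B6=F, B7=T, B8=T, B8=F, B9=T, B9=F, B10=T, B10=F (19 outcomes)
size 1 is not enough: best union over all size-1 subsets is 12/19
size 2 is not enough: best union over all size-2 subsets is 16/19
the canonical winner is {3, 4, 6}: size 3, full 19-outcome coverage, earliest index list among size-3 covers

Answer: 3, 4, 6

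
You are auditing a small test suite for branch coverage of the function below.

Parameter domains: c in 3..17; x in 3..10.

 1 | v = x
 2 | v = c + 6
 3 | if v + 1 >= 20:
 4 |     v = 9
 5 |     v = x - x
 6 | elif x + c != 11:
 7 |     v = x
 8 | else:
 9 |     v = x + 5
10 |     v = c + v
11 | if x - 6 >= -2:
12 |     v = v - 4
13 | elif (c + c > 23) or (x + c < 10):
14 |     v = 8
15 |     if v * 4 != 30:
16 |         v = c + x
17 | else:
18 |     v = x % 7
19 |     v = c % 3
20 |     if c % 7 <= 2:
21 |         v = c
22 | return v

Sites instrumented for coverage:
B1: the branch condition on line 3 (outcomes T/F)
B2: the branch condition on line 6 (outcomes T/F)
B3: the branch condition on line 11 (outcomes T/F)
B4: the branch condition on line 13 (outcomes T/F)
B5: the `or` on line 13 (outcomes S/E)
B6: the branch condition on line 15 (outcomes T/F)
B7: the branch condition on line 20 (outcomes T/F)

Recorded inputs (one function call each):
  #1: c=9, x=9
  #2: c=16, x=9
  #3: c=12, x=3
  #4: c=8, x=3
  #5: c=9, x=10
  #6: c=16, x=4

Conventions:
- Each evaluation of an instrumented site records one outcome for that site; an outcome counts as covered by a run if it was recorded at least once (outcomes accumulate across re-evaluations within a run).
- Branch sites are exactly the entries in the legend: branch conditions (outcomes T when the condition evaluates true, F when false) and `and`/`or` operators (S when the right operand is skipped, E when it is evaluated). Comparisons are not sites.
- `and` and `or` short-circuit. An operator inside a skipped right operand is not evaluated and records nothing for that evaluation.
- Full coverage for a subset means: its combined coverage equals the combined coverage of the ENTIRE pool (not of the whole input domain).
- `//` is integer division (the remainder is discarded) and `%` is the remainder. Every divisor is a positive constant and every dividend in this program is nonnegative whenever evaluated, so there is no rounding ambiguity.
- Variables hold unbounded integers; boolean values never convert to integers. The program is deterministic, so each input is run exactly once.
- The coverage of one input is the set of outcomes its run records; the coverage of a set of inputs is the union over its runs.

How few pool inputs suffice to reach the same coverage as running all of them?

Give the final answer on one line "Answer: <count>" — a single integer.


test 1 (c=9, x=9) fires B1->F, B2->T, B3->T; hits B1=F, B2=T, B3=T
test 2 (c=16, x=9) fires B1->T, B3->T; hits B1=T, B3=T
test 3 (c=12, x=3) fires B1->F, B2->T, B3->F, B5->S, B4->T, B6->T; hits B1=F, B2=T, B3=F, B4=T, B5=S, B6=T
test 4 (c=8, x=3) fires B1->F, B2->F, B3->F, B5->E, B4->F, B7->T; hits B1=F, B2=F, B3=F, B4=F, B5=E, B7=T
test 5 (c=9, x=10) fires B1->F, B2->T, B3->T; hits B1=F, B2=T, B3=T
test 6 (c=16, x=4) fires B1->T, B3->T; hits B1=T, B3=T
together the pool reaches 12 outcomes: B1=T, B1=F, B2=T, B2=F, B3=T, B3=F, B4=T, B4=F, B5=S, B5=E, B6=T, B7=T
checked all size-1 subsets: none covers 12 outcomes (max 6/12)
checked all size-2 subsets: none covers 12 outcomes (max 10/12)
the canonical winner is {2, 3, 4}: size 3, full 12-outcome coverage, earliest index list among size-3 covers
Answer: 3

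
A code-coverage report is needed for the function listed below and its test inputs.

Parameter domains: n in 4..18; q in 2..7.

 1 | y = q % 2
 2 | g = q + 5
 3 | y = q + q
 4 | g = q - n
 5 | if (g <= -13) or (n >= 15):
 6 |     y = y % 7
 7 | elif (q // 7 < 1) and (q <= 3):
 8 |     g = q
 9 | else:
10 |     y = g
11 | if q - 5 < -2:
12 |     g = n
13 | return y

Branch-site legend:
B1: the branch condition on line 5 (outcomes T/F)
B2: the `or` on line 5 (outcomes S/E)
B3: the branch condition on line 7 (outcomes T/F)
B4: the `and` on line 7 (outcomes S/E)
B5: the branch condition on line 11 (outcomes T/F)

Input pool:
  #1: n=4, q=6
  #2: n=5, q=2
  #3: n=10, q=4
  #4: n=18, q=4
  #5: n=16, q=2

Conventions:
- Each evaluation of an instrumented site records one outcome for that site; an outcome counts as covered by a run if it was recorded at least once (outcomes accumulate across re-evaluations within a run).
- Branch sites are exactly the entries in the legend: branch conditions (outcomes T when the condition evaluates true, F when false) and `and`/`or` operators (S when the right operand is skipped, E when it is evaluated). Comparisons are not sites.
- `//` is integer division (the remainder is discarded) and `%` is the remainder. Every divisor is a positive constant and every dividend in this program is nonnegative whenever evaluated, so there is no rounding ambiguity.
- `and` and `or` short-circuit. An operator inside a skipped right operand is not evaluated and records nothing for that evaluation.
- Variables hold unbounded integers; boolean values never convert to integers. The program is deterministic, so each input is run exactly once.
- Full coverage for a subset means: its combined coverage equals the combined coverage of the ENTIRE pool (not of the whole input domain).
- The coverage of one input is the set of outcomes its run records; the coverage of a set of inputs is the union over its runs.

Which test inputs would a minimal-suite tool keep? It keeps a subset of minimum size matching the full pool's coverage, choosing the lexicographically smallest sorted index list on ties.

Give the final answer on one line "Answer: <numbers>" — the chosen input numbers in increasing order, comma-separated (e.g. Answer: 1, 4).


run #1 (n=4, q=6) records B1=F, B2=E, B3=F, B4=E, B5=F
run #2 (n=5, q=2) records B1=F, B2=E, B3=T, B4=E, B5=T
run #3 (n=10, q=4) records B1=F, B2=E, B3=F, B4=E, B5=F
run #4 (n=18, q=4) records B1=T, B2=S, B5=F
run #5 (n=16, q=2) records B1=T, B2=S, B5=T
union over all inputs: B1=T, B1=F, B2=S, B2=E, B3=T, B3=F, B4=E, B5=T, B5=F (9 outcomes)
every size-1 subset falls short of the 9 outcomes (best: 5/9)
every size-2 subset falls short of the 9 outcomes (best: 8/9)
at size 3, {1, 2, 4} reaches all 9 outcomes; every lexicographically earlier size-3 subset fails
Answer: 1, 2, 4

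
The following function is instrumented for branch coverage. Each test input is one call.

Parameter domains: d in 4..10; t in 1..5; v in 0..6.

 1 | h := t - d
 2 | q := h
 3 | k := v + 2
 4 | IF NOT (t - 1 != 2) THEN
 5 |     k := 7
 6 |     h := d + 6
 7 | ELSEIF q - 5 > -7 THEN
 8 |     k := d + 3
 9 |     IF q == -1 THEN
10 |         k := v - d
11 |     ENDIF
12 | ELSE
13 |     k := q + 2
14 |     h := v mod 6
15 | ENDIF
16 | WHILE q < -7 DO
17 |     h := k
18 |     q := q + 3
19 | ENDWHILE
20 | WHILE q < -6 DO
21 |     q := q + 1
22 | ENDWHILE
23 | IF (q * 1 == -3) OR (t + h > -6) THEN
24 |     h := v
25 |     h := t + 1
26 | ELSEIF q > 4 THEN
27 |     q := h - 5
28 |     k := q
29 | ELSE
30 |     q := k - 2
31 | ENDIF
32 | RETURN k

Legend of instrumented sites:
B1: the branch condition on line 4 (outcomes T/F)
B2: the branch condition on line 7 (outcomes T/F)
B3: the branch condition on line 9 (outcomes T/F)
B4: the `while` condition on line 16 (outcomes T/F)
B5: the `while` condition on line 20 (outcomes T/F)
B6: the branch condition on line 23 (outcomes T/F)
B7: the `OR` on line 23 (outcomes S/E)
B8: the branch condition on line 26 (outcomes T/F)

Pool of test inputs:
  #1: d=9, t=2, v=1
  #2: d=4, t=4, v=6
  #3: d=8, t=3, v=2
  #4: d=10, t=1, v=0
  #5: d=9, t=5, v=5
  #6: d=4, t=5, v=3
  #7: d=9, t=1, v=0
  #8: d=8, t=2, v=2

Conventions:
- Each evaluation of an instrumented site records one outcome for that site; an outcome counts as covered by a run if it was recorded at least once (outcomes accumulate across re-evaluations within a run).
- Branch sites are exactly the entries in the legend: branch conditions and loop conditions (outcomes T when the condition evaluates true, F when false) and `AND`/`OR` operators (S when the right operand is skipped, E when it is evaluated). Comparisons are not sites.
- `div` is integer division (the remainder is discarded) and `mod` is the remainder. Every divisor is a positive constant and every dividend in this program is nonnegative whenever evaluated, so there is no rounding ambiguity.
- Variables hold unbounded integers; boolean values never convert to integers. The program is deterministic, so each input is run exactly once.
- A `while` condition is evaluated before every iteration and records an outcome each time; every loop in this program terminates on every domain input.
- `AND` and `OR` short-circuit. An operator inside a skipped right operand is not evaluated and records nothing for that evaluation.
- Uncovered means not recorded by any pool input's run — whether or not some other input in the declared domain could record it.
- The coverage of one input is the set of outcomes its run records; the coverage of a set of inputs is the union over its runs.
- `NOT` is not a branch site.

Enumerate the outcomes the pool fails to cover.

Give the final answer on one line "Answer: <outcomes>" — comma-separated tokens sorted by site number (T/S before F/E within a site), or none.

test 1 (d=9, t=2, v=1) fires B1->F, B2->F, B4->F, B5->T, B5->F, B7->E, B6->T; hits B1=F, B2=F, B4=F, B5=T, B5=F, B6=T, B7=E
test 2 (d=4, t=4, v=6) fires B1->F, B2->T, B3->F, B4->F, B5->F, B7->E, B6->T; hits B1=F, B2=T, B3=F, B4=F, B5=F, B6=T, B7=E
test 3 (d=8, t=3, v=2) fires B1->T, B4->F, B5->F, B7->E, B6->T; hits B1=T, B4=F, B5=F, B6=T, B7=E
test 4 (d=10, t=1, v=0) fires B1->F, B2->F, B4->T, B4->F, B5->F, B7->E, B6->F, B8->F; hits B1=F, B2=F, B4=T, B4=F, B5=F, B6=F, B7=E, B8=F
test 5 (d=9, t=5, v=5) fires B1->F, B2->F, B4->F, B5->F, B7->E, B6->T; hits B1=F, B2=F, B4=F, B5=F, B6=T, B7=E
test 6 (d=4, t=5, v=3) fires B1->F, B2->T, B3->F, B4->F, B5->F, B7->E, B6->T; hits B1=F, B2=T, B3=F, B4=F, B5=F, B6=T, B7=E
test 7 (d=9, t=1, v=0) fires B1->F, B2->F, B4->T, B4->F, B5->F, B7->E, B6->T; hits B1=F, B2=F, B4=T, B4=F, B5=F, B6=T, B7=E
test 8 (d=8, t=2, v=2) fires B1->F, B2->F, B4->F, B5->F, B7->E, B6->T; hits B1=F, B2=F, B4=F, B5=F, B6=T, B7=E
union over the pool: B1=T, B1=F, B2=T, B2=F, B3=F, B4=T, B4=F, B5=T, B5=F, B6=T, B6=F, B7=E, B8=F
uncovered (3 of 16): B3=T, B7=S, B8=T

Answer: B3=T, B7=S, B8=T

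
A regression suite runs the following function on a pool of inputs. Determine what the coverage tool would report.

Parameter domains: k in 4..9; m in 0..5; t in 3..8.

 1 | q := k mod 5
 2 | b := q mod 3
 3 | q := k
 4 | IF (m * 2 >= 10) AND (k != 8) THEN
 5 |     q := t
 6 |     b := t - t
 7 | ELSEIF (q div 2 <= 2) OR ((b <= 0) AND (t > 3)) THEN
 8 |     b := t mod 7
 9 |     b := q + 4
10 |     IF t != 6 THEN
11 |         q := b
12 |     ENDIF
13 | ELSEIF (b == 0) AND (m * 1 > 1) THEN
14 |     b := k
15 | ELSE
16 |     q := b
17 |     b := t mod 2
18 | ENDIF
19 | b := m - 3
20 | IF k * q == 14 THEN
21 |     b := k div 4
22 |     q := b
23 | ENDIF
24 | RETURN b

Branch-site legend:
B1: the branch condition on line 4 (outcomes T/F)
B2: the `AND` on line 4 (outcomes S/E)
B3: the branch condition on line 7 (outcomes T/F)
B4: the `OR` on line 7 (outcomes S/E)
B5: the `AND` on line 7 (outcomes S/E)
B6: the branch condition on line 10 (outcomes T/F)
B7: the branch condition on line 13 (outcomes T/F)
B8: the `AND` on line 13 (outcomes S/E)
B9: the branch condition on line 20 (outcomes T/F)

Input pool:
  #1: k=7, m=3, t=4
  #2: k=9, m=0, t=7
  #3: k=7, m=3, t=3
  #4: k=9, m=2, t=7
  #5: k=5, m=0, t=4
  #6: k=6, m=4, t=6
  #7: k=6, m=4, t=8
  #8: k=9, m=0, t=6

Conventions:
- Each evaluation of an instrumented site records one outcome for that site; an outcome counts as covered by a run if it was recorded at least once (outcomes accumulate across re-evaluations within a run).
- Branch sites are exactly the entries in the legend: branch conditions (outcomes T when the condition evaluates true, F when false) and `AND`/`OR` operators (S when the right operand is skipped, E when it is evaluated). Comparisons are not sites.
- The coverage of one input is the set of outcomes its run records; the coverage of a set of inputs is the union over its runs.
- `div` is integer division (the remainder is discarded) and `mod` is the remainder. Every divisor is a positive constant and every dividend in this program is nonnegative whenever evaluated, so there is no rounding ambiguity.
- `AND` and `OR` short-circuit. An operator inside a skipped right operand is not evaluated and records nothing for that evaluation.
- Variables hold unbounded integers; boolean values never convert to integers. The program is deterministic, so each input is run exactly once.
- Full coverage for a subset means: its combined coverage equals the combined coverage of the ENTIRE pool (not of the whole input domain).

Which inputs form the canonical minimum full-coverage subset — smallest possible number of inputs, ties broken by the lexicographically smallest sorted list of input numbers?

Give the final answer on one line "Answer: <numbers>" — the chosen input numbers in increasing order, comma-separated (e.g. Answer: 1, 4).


input #1 (k=7, m=3, t=4): covers B1=F, B2=S, B3=F, B4=E, B5=S, B7=F, B8=S, B9=T
input #2 (k=9, m=0, t=7): covers B1=F, B2=S, B3=F, B4=E, B5=S, B7=F, B8=S, B9=F
input #3 (k=7, m=3, t=3): covers B1=F, B2=S, B3=F, B4=E, B5=S, B7=F, B8=S, B9=T
input #4 (k=9, m=2, t=7): covers B1=F, B2=S, B3=F, B4=E, B5=S, B7=F, B8=S, B9=F
input #5 (k=5, m=0, t=4): covers B1=F, B2=S, B3=T, B4=S, B6=T, B9=F
input #6 (k=6, m=4, t=6): covers B1=F, B2=S, B3=F, B4=E, B5=S, B7=F, B8=S, B9=F
input #7 (k=6, m=4, t=8): covers B1=F, B2=S, B3=F, B4=E, B5=S, B7=F, B8=S, B9=F
input #8 (k=9, m=0, t=6): covers B1=F, B2=S, B3=F, B4=E, B5=S, B7=F, B8=S, B9=F
together the pool reaches 12 outcomes: B1=F, B2=S, B3=T, B3=F, B4=S, B4=E, B5=S, B6=T, B7=F, B8=S, B9=T, B9=F
no size-1 subset reaches all 12 outcomes (best union: 8/12)
the canonical winner is {1, 5}: size 2, full 12-outcome coverage, earliest index list among size-2 covers
Answer: 1, 5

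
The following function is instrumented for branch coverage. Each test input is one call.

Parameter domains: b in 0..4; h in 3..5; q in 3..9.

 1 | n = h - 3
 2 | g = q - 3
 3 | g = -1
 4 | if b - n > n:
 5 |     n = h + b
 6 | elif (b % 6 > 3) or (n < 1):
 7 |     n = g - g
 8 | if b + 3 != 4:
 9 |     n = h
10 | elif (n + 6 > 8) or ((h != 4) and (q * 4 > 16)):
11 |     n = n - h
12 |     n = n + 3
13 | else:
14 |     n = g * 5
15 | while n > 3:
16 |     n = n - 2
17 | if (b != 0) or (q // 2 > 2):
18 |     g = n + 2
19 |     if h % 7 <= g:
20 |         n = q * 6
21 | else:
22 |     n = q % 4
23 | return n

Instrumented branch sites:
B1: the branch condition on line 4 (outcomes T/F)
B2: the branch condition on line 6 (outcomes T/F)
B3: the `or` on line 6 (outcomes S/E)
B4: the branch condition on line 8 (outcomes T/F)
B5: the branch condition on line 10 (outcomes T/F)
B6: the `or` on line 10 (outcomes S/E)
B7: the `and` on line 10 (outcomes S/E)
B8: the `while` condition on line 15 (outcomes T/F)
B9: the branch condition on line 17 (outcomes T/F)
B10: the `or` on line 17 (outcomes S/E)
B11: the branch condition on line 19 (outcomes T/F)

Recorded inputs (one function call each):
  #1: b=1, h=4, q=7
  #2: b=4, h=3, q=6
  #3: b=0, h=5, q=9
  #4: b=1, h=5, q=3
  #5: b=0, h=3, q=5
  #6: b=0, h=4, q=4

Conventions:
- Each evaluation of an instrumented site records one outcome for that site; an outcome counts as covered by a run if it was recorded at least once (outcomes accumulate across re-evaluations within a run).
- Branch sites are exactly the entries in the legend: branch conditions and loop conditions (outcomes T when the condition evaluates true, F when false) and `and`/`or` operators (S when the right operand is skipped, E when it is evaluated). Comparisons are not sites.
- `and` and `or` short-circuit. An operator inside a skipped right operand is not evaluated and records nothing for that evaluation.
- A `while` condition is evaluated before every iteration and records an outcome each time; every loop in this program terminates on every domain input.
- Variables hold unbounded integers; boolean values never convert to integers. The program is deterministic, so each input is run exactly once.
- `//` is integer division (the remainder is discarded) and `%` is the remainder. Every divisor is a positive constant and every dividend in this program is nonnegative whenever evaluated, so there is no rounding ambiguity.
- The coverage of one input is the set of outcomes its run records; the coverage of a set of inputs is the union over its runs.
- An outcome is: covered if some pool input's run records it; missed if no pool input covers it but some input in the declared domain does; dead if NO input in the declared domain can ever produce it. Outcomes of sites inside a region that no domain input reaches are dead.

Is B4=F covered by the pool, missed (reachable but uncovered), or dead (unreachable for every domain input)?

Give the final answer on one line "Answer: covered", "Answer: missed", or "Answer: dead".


B4=F is recorded by pool input(s) 1, 4 -> covered
Answer: covered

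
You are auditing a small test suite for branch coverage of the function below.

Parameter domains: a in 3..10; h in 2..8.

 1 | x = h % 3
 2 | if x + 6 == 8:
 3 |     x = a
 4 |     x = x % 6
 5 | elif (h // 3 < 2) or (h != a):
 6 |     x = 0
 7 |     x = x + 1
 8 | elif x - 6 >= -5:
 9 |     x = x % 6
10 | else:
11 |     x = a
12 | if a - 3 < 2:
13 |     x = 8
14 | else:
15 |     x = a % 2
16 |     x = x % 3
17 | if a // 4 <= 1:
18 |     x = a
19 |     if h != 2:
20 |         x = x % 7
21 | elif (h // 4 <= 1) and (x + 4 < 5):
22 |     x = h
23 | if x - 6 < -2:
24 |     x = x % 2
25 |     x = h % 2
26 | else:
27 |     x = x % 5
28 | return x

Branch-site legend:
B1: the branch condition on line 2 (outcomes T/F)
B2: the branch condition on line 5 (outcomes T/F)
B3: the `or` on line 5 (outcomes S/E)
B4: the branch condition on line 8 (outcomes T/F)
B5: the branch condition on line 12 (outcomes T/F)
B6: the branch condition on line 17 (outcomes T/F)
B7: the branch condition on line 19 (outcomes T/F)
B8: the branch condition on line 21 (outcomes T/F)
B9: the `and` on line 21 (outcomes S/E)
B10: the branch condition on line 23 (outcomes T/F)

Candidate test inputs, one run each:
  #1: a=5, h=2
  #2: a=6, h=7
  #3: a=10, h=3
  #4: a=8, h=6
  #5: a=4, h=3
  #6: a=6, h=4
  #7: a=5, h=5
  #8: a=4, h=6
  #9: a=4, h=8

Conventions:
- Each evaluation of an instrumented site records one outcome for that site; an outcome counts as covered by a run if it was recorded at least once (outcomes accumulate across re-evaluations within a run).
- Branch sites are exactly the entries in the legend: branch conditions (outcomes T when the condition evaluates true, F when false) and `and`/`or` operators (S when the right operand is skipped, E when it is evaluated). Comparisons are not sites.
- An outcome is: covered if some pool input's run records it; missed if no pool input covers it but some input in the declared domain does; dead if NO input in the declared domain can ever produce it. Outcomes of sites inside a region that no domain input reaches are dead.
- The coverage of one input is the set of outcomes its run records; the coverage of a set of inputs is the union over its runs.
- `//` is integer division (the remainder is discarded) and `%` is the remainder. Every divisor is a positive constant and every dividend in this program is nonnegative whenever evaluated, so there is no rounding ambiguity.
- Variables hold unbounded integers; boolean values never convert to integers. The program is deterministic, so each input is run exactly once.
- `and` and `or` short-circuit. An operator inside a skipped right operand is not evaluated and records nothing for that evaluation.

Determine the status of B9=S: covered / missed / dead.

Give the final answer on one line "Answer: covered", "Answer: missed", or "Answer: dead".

no pool input records B9=S
but domain input (a=8, h=8) does record it -> reachable, so missed

Answer: missed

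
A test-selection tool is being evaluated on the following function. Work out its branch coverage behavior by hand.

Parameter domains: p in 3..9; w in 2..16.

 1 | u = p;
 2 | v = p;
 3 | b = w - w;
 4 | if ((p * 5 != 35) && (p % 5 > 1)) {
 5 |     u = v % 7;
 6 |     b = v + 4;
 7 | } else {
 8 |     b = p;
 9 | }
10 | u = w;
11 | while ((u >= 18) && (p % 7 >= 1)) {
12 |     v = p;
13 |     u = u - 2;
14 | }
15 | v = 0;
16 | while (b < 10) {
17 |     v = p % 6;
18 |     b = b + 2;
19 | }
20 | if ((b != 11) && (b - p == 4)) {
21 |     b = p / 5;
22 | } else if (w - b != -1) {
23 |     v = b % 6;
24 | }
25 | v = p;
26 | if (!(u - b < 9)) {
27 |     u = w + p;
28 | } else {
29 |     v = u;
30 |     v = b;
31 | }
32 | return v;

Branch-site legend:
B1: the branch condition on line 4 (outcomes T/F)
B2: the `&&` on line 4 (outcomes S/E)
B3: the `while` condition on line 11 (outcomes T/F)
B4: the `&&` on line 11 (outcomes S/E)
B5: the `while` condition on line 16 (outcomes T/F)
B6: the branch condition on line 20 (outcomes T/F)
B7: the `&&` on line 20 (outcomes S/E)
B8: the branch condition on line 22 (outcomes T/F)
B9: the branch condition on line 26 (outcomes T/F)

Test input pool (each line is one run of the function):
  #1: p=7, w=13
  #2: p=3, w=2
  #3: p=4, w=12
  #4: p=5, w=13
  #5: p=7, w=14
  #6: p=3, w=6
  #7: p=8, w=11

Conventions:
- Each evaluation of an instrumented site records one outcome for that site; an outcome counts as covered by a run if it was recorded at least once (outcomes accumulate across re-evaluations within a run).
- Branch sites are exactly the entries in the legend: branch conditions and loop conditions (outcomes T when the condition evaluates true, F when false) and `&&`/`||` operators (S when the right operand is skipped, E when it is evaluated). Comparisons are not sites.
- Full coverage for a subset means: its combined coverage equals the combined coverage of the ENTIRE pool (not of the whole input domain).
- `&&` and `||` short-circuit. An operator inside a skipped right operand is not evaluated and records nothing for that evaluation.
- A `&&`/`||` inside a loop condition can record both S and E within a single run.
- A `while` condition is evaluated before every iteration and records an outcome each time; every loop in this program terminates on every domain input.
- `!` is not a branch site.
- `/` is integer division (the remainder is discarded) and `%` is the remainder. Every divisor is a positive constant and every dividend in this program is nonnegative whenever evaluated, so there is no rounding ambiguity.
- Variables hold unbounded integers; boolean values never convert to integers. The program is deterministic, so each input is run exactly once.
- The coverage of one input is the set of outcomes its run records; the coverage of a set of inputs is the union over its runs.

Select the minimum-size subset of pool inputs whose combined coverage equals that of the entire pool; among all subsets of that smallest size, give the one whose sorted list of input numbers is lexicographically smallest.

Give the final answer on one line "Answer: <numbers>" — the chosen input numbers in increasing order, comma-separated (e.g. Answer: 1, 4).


input #1 (p=7, w=13): covers B1=F, B2=S, B3=F, B4=S, B5=T, B5=F, B6=F, B7=S, B8=T, B9=F
input #2 (p=3, w=2): covers B1=T, B2=E, B3=F, B4=S, B5=T, B5=F, B6=F, B7=S, B8=T, B9=F
input #3 (p=4, w=12): covers B1=T, B2=E, B3=F, B4=S, B5=T, B5=F, B6=F, B7=E, B8=T, B9=F
input #4 (p=5, w=13): covers B1=F, B2=E, B3=F, B4=S, B5=T, B5=F, B6=F, B7=S, B8=T, B9=F
input #5 (p=7, w=14): covers B1=F, B2=S, B3=F, B4=S, B5=T, B5=F, B6=F, B7=S, B8=T, B9=F
input #6 (p=3, w=6): covers B1=T, B2=E, B3=F, B4=S, B5=T, B5=F, B6=F, B7=S, B8=T, B9=F
input #7 (p=8, w=11): covers B1=T, B2=E, B3=F, B4=S, B5=F, B6=T, B7=E, B9=T
the full pool covers 15 outcomes: B1=T, B1=F, B2=S, B2=E, B3=F, B4=S, B5=T, B5=F, B6=T, B6=F, B7=S, B7=E, B8=T, B9=T, B9=F
size 1 is not enough: best union over all size-1 subsets is 10/15
at size 2, {1, 7} reaches all 15 outcomes; every lexicographically earlier size-2 subset fails
Answer: 1, 7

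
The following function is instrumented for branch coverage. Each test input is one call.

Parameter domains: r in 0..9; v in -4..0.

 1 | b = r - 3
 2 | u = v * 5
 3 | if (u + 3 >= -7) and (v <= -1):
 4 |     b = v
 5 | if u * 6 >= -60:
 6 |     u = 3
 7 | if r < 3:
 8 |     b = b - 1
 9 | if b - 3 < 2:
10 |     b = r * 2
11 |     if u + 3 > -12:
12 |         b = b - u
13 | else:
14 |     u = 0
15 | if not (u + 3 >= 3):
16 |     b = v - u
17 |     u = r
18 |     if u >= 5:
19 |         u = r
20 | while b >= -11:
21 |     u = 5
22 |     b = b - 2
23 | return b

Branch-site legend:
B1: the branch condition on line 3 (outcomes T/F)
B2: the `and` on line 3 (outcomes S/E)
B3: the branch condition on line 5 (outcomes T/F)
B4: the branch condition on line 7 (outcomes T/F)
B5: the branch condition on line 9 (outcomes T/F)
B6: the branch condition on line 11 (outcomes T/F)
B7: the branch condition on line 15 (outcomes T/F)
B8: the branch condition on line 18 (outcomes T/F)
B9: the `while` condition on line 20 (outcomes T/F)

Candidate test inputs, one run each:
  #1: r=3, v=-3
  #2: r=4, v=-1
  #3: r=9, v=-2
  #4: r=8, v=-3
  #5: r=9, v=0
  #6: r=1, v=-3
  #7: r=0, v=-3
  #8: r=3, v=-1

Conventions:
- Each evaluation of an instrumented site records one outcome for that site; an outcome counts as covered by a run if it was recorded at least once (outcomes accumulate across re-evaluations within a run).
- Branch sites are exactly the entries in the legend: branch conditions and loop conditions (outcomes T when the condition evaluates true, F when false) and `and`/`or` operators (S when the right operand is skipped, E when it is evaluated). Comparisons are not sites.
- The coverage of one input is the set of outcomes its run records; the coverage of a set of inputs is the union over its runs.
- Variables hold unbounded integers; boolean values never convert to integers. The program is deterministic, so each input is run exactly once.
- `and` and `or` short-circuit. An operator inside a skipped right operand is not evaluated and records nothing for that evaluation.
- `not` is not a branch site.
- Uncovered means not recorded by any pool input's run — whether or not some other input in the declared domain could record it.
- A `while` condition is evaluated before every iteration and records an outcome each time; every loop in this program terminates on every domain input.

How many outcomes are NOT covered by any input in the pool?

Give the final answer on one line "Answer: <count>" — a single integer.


test 1 (r=3, v=-3) fires B2->S, B1->F, B3->F, B4->F, B5->T, B6->F, B7->T, B8->F, B9->T, B9->T, B9->T, B9->T, B9->T, B9->T, ...; hits B1=F, B2=S, B3=F, B4=F, B5=T, B6=F, B7=T, B8=F, B9=T, B9=F
test 2 (r=4, v=-1) fires B2->E, B1->T, B3->T, B4->F, B5->T, B6->T, B7->F, B9->T, B9->T, B9->T, B9->T, B9->T, B9->T, B9->T, ...; hits B1=T, B2=E, B3=T, B4=F, B5=T, B6=T, B7=F, B9=T, B9=F
test 3 (r=9, v=-2) fires B2->E, B1->T, B3->T, B4->F, B5->T, B6->T, B7->F, B9->T, B9->T, B9->T, B9->T, B9->T, B9->T, B9->T, ...; hits B1=T, B2=E, B3=T, B4=F, B5=T, B6=T, B7=F, B9=T, B9=F
test 4 (r=8, v=-3) fires B2->S, B1->F, B3->F, B4->F, B5->F, B7->F, B9->T, B9->T, B9->T, B9->T, B9->T, B9->T, B9->T, B9->T, ...; hits B1=F, B2=S, B3=F, B4=F, B5=F, B7=F, B9=T, B9=F
test 5 (r=9, v=0) fires B2->E, B1->F, B3->T, B4->F, B5->F, B7->F, B9->T, B9->T, B9->T, B9->T, B9->T, B9->T, B9->T, B9->T, ...; hits B1=F, B2=E, B3=T, B4=F, B5=F, B7=F, B9=T, B9=F
test 6 (r=1, v=-3) fires B2->S, B1->F, B3->F, B4->T, B5->T, B6->F, B7->T, B8->F, B9->T, B9->T, B9->T, B9->T, B9->T, B9->T, ...; hits B1=F, B2=S, B3=F, B4=T, B5=T, B6=F, B7=T, B8=F, B9=T, B9=F
test 7 (r=0, v=-3) fires B2->S, B1->F, B3->F, B4->T, B5->T, B6->F, B7->T, B8->F, B9->T, B9->T, B9->T, B9->T, B9->T, B9->T, ...; hits B1=F, B2=S, B3=F, B4=T, B5=T, B6=F, B7=T, B8=F, B9=T, B9=F
test 8 (r=3, v=-1) fires B2->E, B1->T, B3->T, B4->F, B5->T, B6->T, B7->F, B9->T, B9->T, B9->T, B9->T, B9->T, B9->T, B9->T, ...; hits B1=T, B2=E, B3=T, B4=F, B5=T, B6=T, B7=F, B9=T, B9=F
union over the pool: B1=T, B1=F, B2=S, B2=E, B3=T, B3=F, B4=T, B4=F, B5=T, B5=F, B6=T, B6=F, B7=T, B7=F, B8=F, B9=T, B9=F
uncovered (1 of 18): B8=T
Answer: 1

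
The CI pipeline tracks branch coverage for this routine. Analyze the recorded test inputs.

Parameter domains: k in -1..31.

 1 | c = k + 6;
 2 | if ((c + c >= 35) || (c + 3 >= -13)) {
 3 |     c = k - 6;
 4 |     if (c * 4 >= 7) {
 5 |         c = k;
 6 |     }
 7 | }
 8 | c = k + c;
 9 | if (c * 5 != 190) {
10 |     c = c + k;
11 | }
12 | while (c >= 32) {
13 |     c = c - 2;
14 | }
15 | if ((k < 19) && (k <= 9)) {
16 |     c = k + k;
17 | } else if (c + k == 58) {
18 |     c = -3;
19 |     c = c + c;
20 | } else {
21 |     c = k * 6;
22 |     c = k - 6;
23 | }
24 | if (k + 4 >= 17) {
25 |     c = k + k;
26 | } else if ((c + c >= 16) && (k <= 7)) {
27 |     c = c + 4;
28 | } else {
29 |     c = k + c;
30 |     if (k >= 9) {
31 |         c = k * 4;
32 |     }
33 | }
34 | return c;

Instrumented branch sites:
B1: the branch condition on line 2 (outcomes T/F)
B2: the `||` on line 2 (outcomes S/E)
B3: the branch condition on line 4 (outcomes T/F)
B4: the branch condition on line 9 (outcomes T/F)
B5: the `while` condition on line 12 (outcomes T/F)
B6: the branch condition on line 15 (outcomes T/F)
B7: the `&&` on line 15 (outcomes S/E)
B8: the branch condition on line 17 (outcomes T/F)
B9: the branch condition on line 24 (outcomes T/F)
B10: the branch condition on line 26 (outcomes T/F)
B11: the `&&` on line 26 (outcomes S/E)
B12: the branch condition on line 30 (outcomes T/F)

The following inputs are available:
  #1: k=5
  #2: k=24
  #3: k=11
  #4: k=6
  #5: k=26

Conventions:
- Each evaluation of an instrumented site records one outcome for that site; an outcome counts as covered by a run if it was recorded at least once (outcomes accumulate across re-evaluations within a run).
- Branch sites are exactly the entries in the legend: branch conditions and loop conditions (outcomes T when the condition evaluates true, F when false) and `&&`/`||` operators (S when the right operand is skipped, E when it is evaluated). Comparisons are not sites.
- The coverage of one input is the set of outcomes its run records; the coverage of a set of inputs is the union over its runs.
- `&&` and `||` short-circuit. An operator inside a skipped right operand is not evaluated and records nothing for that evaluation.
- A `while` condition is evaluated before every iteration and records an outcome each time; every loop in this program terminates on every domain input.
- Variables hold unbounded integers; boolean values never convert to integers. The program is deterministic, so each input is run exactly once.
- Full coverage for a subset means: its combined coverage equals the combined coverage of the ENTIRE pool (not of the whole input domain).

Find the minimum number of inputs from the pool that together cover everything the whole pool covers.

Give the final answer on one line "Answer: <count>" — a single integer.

input #1 (k=5): events B2->E, B1->T, B3->F, B4->T, B5->F, B7->E, B6->T, B9->F, B11->E, B10->T; covers B1=T, B2=E, B3=F, B4=T, B5=F, B6=T, B7=E, B9=F, B10=T, B11=E
input #2 (k=24): events B2->S, B1->T, B3->T, B4->T, B5->T, B5->T, B5->T, B5->T, B5->T, B5->T, B5->T, B5->T, B5->T, B5->T, ...; covers B1=T, B2=S, B3=T, B4=T, B5=T, B5=F, B6=F, B7=S, B8=F, B9=T
input #3 (k=11): events B2->E, B1->T, B3->T, B4->T, B5->T, B5->F, B7->E, B6->F, B8->F, B9->F, B11->S, B10->F, B12->T; covers B1=T, B2=E, B3=T, B4=T, B5=T, B5=F, B6=F, B7=E, B8=F, B9=F, B10=F, B11=S, B12=T
input #4 (k=6): events B2->E, B1->T, B3->F, B4->T, B5->F, B7->E, B6->T, B9->F, B11->E, B10->T; covers B1=T, B2=E, B3=F, B4=T, B5=F, B6=T, B7=E, B9=F, B10=T, B11=E
input #5 (k=26): events B2->S, B1->T, B3->T, B4->T, B5->T, B5->T, B5->T, B5->T, B5->T, B5->T, B5->T, B5->T, B5->T, B5->T, ...; covers B1=T, B2=S, B3=T, B4=T, B5=T, B5=F, B6=F, B7=S, B8=F, B9=T
the full pool covers 20 outcomes: B1=T, B2=S, B2=E, B3=T, B3=F, B4=T, B5=T, B5=F, B6=T, B6=F, B7=S, B7=E, B8=F, B9=T, B9=F, B10=T, B10=F, B11=S, B11=E, B12=T
size 1 is not enough: best union over all size-1 subsets is 13/20
size 2 is not enough: best union over all size-2 subsets is 17/20
size 3: inputs {1, 2, 3} cover all 20 outcomes, and no lexicographically smaller subset of this size does

Answer: 3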